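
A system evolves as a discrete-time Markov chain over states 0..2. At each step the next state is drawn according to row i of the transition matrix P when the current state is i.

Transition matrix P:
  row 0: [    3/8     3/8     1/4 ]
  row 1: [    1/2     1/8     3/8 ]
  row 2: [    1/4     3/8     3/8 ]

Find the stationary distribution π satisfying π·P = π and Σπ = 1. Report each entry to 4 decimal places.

π = [0.3714, 0.3000, 0.3286]

Balance equations π_j = Σ_i π_i·P[i][j]:
  π_0 = 3/8·π_0 + 1/2·π_1 + 1/4·π_2
  π_1 = 3/8·π_0 + 1/8·π_1 + 3/8·π_2
  normalize: π_0 + π_1 + π_2 = 1
Solving the linear system gives exactly π = [13/35, 3/10, 23/70].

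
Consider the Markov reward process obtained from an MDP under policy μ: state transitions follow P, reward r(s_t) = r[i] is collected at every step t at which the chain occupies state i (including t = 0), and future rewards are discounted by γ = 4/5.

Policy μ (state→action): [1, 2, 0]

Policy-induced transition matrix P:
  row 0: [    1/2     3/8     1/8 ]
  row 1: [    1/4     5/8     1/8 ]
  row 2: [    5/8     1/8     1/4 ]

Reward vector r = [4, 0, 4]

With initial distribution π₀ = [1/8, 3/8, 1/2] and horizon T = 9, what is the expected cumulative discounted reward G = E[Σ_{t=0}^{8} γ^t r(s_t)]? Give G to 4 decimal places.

G = 10.2661

t=0: π = [0.1250, 0.3750, 0.5000], E[r] = 2.5000, γ^t·E[r] = 2.500000, running G = 2.500000
t=1: π = [0.4688, 0.3438, 0.1875], E[r] = 2.6250, γ^t·E[r] = 2.100000, running G = 4.600000
t=2: π = [0.4375, 0.4141, 0.1484], E[r] = 2.3438, γ^t·E[r] = 1.500000, running G = 6.100000
t=3: π = [0.4150, 0.4414, 0.1436], E[r] = 2.2344, γ^t·E[r] = 1.144000, running G = 7.244000
t=4: π = [0.4076, 0.4495, 0.1429], E[r] = 2.2021, γ^t·E[r] = 0.902000, running G = 8.146000
t=5: π = [0.4055, 0.4516, 0.1429], E[r] = 2.1935, γ^t·E[r] = 0.718760, running G = 8.864760
t=6: π = [0.4050, 0.4522, 0.1429], E[r] = 2.1912, γ^t·E[r] = 0.574420, running G = 9.439180
t=7: π = [0.4048, 0.4523, 0.1429], E[r] = 2.1907, γ^t·E[r] = 0.459416, running G = 9.898596
t=8: π = [0.4048, 0.4524, 0.1429], E[r] = 2.1905, γ^t·E[r] = 0.367509, running G = 10.266105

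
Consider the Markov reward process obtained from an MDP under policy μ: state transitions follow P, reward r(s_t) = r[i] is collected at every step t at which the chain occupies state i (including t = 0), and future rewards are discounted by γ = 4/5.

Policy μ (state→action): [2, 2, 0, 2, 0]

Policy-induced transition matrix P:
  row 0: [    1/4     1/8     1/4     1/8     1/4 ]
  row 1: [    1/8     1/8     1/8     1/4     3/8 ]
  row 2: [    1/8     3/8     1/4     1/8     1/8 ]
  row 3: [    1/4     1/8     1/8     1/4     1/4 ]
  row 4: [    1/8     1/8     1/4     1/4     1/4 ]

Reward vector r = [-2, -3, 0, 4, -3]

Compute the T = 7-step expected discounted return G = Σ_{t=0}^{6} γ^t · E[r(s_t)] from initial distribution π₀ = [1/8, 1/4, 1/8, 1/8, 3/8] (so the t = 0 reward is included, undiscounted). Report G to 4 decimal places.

G = -3.8952

t=0: π = [0.1250, 0.2500, 0.1250, 0.1250, 0.3750], E[r] = -1.6250, γ^t·E[r] = -1.625000, running G = -1.625000
t=1: π = [0.1563, 0.1563, 0.2031, 0.2188, 0.2656], E[r] = -0.7031, γ^t·E[r] = -0.562500, running G = -2.187500
t=2: π = [0.1719, 0.1758, 0.2031, 0.2051, 0.2441], E[r] = -0.7832, γ^t·E[r] = -0.501250, running G = -2.688750
t=3: π = [0.1721, 0.1758, 0.2024, 0.2031, 0.2466], E[r] = -0.7988, γ^t·E[r] = -0.409000, running G = -3.097750
t=4: π = [0.1719, 0.1756, 0.2026, 0.2032, 0.2467], E[r] = -0.7979, γ^t·E[r] = -0.326813, running G = -3.424563
t=5: π = [0.1719, 0.1757, 0.2027, 0.2032, 0.2466], E[r] = -0.7979, γ^t·E[r] = -0.261450, running G = -3.686013
t=6: π = [0.1719, 0.1757, 0.2026, 0.2032, 0.2466], E[r] = -0.7979, γ^t·E[r] = -0.209166, running G = -3.895178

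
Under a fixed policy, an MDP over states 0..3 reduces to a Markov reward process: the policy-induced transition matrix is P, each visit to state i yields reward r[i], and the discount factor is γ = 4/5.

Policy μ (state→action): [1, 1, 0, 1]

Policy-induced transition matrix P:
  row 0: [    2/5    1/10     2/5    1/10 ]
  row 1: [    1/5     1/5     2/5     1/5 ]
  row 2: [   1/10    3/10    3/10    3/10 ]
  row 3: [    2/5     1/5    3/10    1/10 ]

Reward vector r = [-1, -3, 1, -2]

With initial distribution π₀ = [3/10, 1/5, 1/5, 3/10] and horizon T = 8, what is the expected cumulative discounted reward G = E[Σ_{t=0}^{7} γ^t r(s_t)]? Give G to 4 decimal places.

t=0: π = [0.3000, 0.2000, 0.2000, 0.3000], E[r] = -1.3000, γ^t·E[r] = -1.300000, running G = -1.300000
t=1: π = [0.3000, 0.1900, 0.3500, 0.1600], E[r] = -0.8400, γ^t·E[r] = -0.672000, running G = -1.972000
t=2: π = [0.2570, 0.2050, 0.3490, 0.1890], E[r] = -0.9010, γ^t·E[r] = -0.576640, running G = -2.548640
t=3: π = [0.2543, 0.2092, 0.3462, 0.1903], E[r] = -0.9163, γ^t·E[r] = -0.469146, running G = -3.017786
t=4: π = [0.2543, 0.2092, 0.3464, 0.1902], E[r] = -0.9158, γ^t·E[r] = -0.375128, running G = -3.392914
t=5: π = [0.2543, 0.2092, 0.3463, 0.1902], E[r] = -0.9159, γ^t·E[r] = -0.300122, running G = -3.693036
t=6: π = [0.2543, 0.2092, 0.3463, 0.1902], E[r] = -0.9159, γ^t·E[r] = -0.240102, running G = -3.933138
t=7: π = [0.2543, 0.2092, 0.3463, 0.1902], E[r] = -0.9159, γ^t·E[r] = -0.192081, running G = -4.125220

G = -4.1252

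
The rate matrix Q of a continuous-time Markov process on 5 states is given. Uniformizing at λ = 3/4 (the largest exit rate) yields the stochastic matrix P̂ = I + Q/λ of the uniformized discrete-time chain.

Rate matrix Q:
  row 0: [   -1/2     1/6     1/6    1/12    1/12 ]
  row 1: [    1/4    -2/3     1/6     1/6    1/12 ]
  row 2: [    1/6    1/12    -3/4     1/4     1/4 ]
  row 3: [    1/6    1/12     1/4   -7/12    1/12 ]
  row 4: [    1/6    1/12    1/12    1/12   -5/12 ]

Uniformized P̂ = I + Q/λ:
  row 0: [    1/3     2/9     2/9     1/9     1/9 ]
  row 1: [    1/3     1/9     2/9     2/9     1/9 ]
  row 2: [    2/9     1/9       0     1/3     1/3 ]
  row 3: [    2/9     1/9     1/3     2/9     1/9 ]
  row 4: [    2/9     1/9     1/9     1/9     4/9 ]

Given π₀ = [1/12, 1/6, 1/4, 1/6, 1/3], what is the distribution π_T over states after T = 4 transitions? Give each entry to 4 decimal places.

π = [0.2675, 0.1408, 0.1784, 0.1865, 0.2269]

t=0: π = [0.0833, 0.1667, 0.2500, 0.1667, 0.3333]
t=1: π = [0.2500, 0.1204, 0.1481, 0.2037, 0.2778]
t=2: π = [0.2634, 0.1389, 0.1811, 0.1800, 0.2366]
t=3: π = [0.2669, 0.1404, 0.1757, 0.1868, 0.2302]
t=4: π = [0.2675, 0.1408, 0.1784, 0.1865, 0.2269]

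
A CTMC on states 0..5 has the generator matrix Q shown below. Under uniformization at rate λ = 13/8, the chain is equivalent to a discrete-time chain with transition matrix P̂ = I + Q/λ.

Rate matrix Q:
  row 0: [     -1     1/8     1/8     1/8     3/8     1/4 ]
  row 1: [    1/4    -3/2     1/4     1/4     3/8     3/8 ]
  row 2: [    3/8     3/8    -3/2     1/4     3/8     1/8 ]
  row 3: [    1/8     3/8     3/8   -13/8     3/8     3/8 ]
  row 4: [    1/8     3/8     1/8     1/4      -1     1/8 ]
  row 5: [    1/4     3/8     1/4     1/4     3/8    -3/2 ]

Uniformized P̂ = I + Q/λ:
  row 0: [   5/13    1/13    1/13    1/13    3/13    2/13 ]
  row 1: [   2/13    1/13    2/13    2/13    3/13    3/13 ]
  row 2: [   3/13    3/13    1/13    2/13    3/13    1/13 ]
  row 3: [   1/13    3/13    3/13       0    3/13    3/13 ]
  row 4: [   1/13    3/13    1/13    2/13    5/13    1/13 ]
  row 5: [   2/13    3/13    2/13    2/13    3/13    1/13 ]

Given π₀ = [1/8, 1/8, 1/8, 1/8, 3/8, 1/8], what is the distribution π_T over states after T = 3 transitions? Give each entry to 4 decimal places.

t=0: π = [0.1250, 0.1250, 0.1250, 0.1250, 0.3750, 0.1250]
t=1: π = [0.1538, 0.1923, 0.1154, 0.1250, 0.2885, 0.1250]
t=2: π = [0.1664, 0.1775, 0.1206, 0.1228, 0.2751, 0.1376]
t=3: π = [0.1709, 0.1779, 0.1201, 0.1222, 0.2731, 0.1359]

π = [0.1709, 0.1779, 0.1201, 0.1222, 0.2731, 0.1359]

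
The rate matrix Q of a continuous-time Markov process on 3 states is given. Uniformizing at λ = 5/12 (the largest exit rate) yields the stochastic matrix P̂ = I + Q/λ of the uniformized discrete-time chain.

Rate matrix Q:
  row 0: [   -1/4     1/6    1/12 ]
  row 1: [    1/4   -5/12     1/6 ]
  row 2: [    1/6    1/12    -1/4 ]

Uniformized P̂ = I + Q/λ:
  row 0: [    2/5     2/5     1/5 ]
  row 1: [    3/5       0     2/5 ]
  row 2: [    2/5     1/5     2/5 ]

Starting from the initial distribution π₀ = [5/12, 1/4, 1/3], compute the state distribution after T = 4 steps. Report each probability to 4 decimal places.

t=0: π = [0.4167, 0.2500, 0.3333]
t=1: π = [0.4500, 0.2333, 0.3167]
t=2: π = [0.4467, 0.2433, 0.3100]
t=3: π = [0.4487, 0.2407, 0.3107]
t=4: π = [0.4481, 0.2416, 0.3103]

π = [0.4481, 0.2416, 0.3103]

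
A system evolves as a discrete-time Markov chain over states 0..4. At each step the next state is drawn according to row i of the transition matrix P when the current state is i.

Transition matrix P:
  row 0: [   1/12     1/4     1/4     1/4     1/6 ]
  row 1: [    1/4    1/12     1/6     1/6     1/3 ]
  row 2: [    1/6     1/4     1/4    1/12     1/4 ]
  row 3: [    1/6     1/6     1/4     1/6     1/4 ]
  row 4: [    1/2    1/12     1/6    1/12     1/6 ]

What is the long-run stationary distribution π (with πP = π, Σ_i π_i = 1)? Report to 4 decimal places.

π = [0.2365, 0.1714, 0.2169, 0.1495, 0.2258]

Balance equations π_j = Σ_i π_i·P[i][j]:
  π_0 = 1/12·π_0 + 1/4·π_1 + 1/6·π_2 + 1/6·π_3 + 1/2·π_4
  π_1 = 1/4·π_0 + 1/12·π_1 + 1/4·π_2 + 1/6·π_3 + 1/12·π_4
  π_2 = 1/4·π_0 + 1/6·π_1 + 1/4·π_2 + 1/4·π_3 + 1/6·π_4
  π_3 = 1/4·π_0 + 1/6·π_1 + 1/12·π_2 + 1/6·π_3 + 1/12·π_4
  normalize: π_0 + π_1 + π_2 + π_3 + π_4 = 1
Solving the linear system gives exactly π = [6412/27113, 4646/27113, 5881/27113, 4053/27113, 6121/27113].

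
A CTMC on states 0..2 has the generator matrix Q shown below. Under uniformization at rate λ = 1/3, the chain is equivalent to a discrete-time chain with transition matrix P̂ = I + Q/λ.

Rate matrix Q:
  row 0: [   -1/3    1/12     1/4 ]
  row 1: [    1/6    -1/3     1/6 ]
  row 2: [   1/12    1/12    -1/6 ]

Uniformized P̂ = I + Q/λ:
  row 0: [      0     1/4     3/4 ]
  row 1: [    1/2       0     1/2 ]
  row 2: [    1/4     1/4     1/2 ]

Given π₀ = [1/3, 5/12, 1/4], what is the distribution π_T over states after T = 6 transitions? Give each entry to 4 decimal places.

t=0: π = [0.3333, 0.4167, 0.2500]
t=1: π = [0.2708, 0.1458, 0.5833]
t=2: π = [0.2188, 0.2135, 0.5677]
t=3: π = [0.2487, 0.1966, 0.5547]
t=4: π = [0.2370, 0.2008, 0.5622]
t=5: π = [0.2410, 0.1998, 0.5592]
t=6: π = [0.2397, 0.2001, 0.5602]

π = [0.2397, 0.2001, 0.5602]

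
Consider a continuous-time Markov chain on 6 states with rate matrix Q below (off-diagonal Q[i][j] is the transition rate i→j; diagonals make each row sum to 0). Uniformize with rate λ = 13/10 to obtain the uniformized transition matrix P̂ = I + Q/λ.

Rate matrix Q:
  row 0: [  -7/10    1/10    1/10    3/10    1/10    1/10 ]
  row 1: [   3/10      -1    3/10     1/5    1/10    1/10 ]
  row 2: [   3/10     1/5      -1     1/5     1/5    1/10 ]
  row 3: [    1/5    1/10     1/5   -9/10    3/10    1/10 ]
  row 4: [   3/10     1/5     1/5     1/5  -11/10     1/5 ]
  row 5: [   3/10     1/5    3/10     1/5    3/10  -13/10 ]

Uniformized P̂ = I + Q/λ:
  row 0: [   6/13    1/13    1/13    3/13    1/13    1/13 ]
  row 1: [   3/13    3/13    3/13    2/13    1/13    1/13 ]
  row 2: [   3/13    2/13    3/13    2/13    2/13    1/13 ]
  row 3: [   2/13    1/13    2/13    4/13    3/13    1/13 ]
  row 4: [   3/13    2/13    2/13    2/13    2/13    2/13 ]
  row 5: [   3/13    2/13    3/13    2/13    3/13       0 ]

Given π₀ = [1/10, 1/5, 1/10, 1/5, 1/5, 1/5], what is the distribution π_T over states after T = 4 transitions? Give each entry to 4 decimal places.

π = [0.2790, 0.1265, 0.1611, 0.2069, 0.1448, 0.0818]

t=0: π = [0.1000, 0.2000, 0.1000, 0.2000, 0.2000, 0.2000]
t=1: π = [0.2385, 0.1462, 0.1846, 0.1923, 0.1615, 0.0769]
t=2: π = [0.2710, 0.1320, 0.1669, 0.2018, 0.1450, 0.0834]
t=3: π = [0.2778, 0.1276, 0.1624, 0.2057, 0.1448, 0.0817]
t=4: π = [0.2790, 0.1265, 0.1611, 0.2069, 0.1448, 0.0818]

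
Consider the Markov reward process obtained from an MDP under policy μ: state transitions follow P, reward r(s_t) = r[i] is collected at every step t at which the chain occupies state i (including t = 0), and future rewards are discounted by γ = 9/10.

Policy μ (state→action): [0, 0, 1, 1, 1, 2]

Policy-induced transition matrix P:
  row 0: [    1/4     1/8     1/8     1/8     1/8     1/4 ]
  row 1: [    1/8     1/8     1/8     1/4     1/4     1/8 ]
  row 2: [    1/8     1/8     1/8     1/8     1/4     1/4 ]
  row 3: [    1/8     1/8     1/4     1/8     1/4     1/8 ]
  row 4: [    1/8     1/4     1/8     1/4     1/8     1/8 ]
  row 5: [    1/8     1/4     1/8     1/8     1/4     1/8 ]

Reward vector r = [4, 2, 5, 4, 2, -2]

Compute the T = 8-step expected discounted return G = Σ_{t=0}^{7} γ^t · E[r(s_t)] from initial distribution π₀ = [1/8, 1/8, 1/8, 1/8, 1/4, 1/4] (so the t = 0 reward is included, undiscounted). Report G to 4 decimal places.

t=0: π = [0.1250, 0.1250, 0.1250, 0.1250, 0.2500, 0.2500], E[r] = 1.8750, γ^t·E[r] = 1.875000, running G = 1.875000
t=1: π = [0.1406, 0.1875, 0.1406, 0.1719, 0.2031, 0.1563], E[r] = 2.4219, γ^t·E[r] = 2.179688, running G = 4.054688
t=2: π = [0.1426, 0.1699, 0.1465, 0.1738, 0.2070, 0.1602], E[r] = 2.4316, γ^t·E[r] = 1.969629, running G = 6.024316
t=3: π = [0.1428, 0.1709, 0.1467, 0.1721, 0.2063, 0.1611], E[r] = 2.4255, γ^t·E[r] = 1.768217, running G = 7.792533
t=4: π = [0.1429, 0.1709, 0.1465, 0.1721, 0.2064, 0.1612], E[r] = 2.4248, γ^t·E[r] = 1.590894, running G = 9.383427
t=5: π = [0.1429, 0.1709, 0.1465, 0.1722, 0.2063, 0.1612], E[r] = 2.4249, γ^t·E[r] = 1.431884, running G = 10.815311
t=6: π = [0.1429, 0.1709, 0.1465, 0.1722, 0.2063, 0.1612], E[r] = 2.4249, γ^t·E[r] = 1.288697, running G = 12.104008
t=7: π = [0.1429, 0.1709, 0.1465, 0.1722, 0.2063, 0.1612], E[r] = 2.4249, γ^t·E[r] = 1.159826, running G = 13.263834

G = 13.2638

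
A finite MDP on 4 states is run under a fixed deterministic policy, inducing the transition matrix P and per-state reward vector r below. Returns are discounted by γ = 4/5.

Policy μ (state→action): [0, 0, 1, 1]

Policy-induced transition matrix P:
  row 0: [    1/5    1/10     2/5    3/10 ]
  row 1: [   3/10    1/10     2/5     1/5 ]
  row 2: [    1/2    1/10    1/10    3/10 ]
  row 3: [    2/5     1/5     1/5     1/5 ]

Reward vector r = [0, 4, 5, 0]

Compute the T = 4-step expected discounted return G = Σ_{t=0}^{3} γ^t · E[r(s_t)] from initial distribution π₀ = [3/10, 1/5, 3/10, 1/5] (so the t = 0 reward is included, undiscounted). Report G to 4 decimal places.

t=0: π = [0.3000, 0.2000, 0.3000, 0.2000], E[r] = 2.3000, γ^t·E[r] = 2.300000, running G = 2.300000
t=1: π = [0.3500, 0.1200, 0.2700, 0.2600], E[r] = 1.8300, γ^t·E[r] = 1.464000, running G = 3.764000
t=2: π = [0.3450, 0.1260, 0.2670, 0.2620], E[r] = 1.8390, γ^t·E[r] = 1.176960, running G = 4.940960
t=3: π = [0.3451, 0.1262, 0.2675, 0.2612], E[r] = 1.8423, γ^t·E[r] = 0.943258, running G = 5.884218

G = 5.8842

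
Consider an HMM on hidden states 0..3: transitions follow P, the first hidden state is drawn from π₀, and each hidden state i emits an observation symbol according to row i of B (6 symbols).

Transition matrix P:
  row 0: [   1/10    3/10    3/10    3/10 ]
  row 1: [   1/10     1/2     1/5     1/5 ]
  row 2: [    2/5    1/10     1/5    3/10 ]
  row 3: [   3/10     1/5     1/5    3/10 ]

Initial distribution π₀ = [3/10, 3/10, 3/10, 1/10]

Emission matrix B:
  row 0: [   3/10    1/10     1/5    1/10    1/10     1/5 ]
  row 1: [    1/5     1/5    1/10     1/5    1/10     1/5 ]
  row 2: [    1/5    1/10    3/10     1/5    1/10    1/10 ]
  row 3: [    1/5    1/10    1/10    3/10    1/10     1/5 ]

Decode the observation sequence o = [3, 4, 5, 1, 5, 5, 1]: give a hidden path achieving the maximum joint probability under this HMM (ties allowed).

t=0: δ = [3.000e-02, 6.000e-02, 6.000e-02, 3.000e-02]  (obs o_0=3)
t=1: δ = [2.400e-03, 3.000e-03, 1.200e-03, 1.800e-03]  ψ = [2, 1, 1, 2]  (obs o_1=4)
t=2: δ = [1.080e-04, 3.000e-04, 7.200e-05, 1.440e-04]  ψ = [3, 1, 0, 0]  (obs o_2=5)
t=3: δ = [4.320e-06, 3.000e-05, 6.000e-06, 6.000e-06]  ψ = [3, 1, 1, 1]  (obs o_3=1)
t=4: δ = [6.000e-07, 3.000e-06, 6.000e-07, 1.200e-06]  ψ = [1, 1, 1, 1]  (obs o_4=5)
t=5: δ = [7.200e-08, 3.000e-07, 6.000e-08, 1.200e-07]  ψ = [3, 1, 1, 1]  (obs o_5=5)
t=6: δ = [3.600e-09, 3.000e-08, 6.000e-09, 6.000e-09]  ψ = [3, 1, 1, 1]  (obs o_6=1)
backtrack: best end state = 1; path = [1, 1, 1, 1, 1, 1, 1]

path = [1, 1, 1, 1, 1, 1, 1]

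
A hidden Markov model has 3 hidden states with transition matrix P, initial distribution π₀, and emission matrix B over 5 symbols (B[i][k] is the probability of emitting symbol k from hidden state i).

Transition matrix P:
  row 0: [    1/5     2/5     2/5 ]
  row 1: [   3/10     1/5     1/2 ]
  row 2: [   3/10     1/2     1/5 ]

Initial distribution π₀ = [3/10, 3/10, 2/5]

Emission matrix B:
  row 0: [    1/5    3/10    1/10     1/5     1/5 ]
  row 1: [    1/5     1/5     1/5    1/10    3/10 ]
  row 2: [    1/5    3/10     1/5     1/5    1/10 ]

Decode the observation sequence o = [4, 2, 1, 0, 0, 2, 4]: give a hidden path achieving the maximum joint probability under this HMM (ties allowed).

path = [1, 2, 1, 2, 1, 2, 1]

t=0: δ = [6.000e-02, 9.000e-02, 4.000e-02]  (obs o_0=4)
t=1: δ = [2.700e-03, 4.800e-03, 9.000e-03]  ψ = [1, 0, 1]  (obs o_1=2)
t=2: δ = [8.100e-04, 9.000e-04, 7.200e-04]  ψ = [2, 2, 1]  (obs o_2=1)
t=3: δ = [5.400e-05, 7.200e-05, 9.000e-05]  ψ = [1, 2, 1]  (obs o_3=0)
t=4: δ = [5.400e-06, 9.000e-06, 7.200e-06]  ψ = [2, 2, 1]  (obs o_4=0)
t=5: δ = [2.700e-07, 7.200e-07, 9.000e-07]  ψ = [1, 2, 1]  (obs o_5=2)
t=6: δ = [5.400e-08, 1.350e-07, 3.600e-08]  ψ = [2, 2, 1]  (obs o_6=4)
backtrack: best end state = 1; path = [1, 2, 1, 2, 1, 2, 1]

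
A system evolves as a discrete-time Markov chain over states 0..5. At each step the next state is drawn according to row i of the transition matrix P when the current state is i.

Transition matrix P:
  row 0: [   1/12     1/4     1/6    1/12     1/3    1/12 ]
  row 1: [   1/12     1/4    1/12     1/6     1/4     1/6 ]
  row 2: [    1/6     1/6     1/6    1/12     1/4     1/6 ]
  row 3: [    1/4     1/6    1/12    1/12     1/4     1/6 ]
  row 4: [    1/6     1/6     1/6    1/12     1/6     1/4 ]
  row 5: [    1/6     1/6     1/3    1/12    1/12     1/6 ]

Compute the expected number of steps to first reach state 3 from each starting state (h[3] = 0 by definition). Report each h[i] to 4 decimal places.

h = [9.9767, 9.1395, 10.0465, 0.0000, 10.0465, 10.0465]

First-step conditioning: h[3] = 0; for i ≠ 3, h[i] = 1 + Σ_k P[i][k]·h[k].
  h[0] = 1 + 1/12·h[0] + 1/4·h[1] + 1/6·h[2] + 1/3·h[4] + 1/12·h[5]
  h[1] = 1 + 1/12·h[0] + 1/4·h[1] + 1/12·h[2] + 1/4·h[4] + 1/6·h[5]
  h[2] = 1 + 1/6·h[0] + 1/6·h[1] + 1/6·h[2] + 1/4·h[4] + 1/6·h[5]
  h[4] = 1 + 1/6·h[0] + 1/6·h[1] + 1/6·h[2] + 1/6·h[4] + 1/4·h[5]
  h[5] = 1 + 1/6·h[0] + 1/6·h[1] + 1/3·h[2] + 1/12·h[4] + 1/6·h[5]
Solving the 5×5 linear system over states ≠ 3 gives exactly h = [429/43, 393/43, 432/43, 0, 432/43, 432/43] (h[3] = 0 is the target).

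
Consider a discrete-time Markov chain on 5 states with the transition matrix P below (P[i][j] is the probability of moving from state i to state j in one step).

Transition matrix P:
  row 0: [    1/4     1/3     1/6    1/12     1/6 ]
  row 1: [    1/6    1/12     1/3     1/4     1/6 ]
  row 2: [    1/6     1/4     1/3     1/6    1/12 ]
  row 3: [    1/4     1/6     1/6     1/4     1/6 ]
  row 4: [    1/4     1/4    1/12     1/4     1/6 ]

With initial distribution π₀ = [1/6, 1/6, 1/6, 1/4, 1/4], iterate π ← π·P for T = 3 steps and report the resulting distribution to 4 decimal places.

t=0: π = [0.1667, 0.1667, 0.1667, 0.2500, 0.2500]
t=1: π = [0.2222, 0.2153, 0.2014, 0.2083, 0.1528]
t=2: π = [0.2153, 0.2153, 0.2234, 0.1962, 0.1499]
t=3: π = [0.2134, 0.2157, 0.2273, 0.1955, 0.1481]

π = [0.2134, 0.2157, 0.2273, 0.1955, 0.1481]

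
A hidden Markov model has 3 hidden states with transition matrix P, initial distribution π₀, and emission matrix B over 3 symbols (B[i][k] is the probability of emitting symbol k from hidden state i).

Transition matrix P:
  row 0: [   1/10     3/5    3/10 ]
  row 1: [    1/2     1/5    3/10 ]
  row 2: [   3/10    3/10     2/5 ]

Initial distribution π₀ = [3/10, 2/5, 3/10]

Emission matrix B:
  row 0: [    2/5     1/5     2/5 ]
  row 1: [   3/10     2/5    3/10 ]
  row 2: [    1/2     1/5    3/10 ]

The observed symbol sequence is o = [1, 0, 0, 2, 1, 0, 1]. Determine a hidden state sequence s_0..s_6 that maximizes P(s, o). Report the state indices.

t=0: δ = [6.000e-02, 1.600e-01, 6.000e-02]  (obs o_0=1)
t=1: δ = [3.200e-02, 1.080e-02, 2.400e-02]  ψ = [1, 0, 1]  (obs o_1=0)
t=2: δ = [2.880e-03, 5.760e-03, 4.800e-03]  ψ = [2, 0, 0]  (obs o_2=0)
t=3: δ = [1.152e-03, 5.184e-04, 5.760e-04]  ψ = [1, 0, 2]  (obs o_3=2)
t=4: δ = [5.184e-05, 2.765e-04, 6.912e-05]  ψ = [1, 0, 0]  (obs o_4=1)
t=5: δ = [5.530e-05, 1.659e-05, 4.147e-05]  ψ = [1, 1, 1]  (obs o_5=0)
t=6: δ = [2.488e-06, 1.327e-05, 3.318e-06]  ψ = [2, 0, 0]  (obs o_6=1)
backtrack: best end state = 1; path = [1, 0, 1, 0, 1, 0, 1]

path = [1, 0, 1, 0, 1, 0, 1]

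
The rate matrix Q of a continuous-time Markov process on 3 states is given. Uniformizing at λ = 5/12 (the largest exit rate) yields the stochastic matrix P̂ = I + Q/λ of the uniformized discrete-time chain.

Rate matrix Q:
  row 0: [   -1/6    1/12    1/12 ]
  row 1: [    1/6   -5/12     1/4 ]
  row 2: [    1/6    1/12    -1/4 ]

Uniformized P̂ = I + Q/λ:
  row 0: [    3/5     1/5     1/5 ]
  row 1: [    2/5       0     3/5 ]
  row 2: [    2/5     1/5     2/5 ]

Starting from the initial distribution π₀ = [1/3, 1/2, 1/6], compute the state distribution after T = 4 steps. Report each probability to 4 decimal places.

π = [0.4997, 0.1672, 0.3331]

t=0: π = [0.3333, 0.5000, 0.1667]
t=1: π = [0.4667, 0.1000, 0.4333]
t=2: π = [0.4933, 0.1800, 0.3267]
t=3: π = [0.4987, 0.1640, 0.3373]
t=4: π = [0.4997, 0.1672, 0.3331]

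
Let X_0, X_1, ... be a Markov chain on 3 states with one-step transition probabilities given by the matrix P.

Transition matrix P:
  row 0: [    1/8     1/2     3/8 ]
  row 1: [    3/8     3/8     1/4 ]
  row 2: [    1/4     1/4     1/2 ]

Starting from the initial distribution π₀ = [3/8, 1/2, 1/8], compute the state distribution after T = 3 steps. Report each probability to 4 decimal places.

t=0: π = [0.3750, 0.5000, 0.1250]
t=1: π = [0.2656, 0.4063, 0.3281]
t=2: π = [0.2676, 0.3672, 0.3652]
t=3: π = [0.2625, 0.3628, 0.3748]

π = [0.2625, 0.3628, 0.3748]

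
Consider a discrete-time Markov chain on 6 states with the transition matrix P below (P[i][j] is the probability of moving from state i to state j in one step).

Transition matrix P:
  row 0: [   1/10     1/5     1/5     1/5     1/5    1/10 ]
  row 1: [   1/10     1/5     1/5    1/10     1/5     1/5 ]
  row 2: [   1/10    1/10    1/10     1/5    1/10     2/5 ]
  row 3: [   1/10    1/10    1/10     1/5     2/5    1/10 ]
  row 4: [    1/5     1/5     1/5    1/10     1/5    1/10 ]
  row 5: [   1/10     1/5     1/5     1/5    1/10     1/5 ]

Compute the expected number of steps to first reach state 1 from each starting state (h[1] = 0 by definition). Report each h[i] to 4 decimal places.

First-step conditioning: h[1] = 0; for i ≠ 1, h[i] = 1 + Σ_k P[i][k]·h[k].
  h[0] = 1 + 1/10·h[0] + 1/5·h[2] + 1/5·h[3] + 1/5·h[4] + 1/10·h[5]
  h[2] = 1 + 1/10·h[0] + 1/10·h[2] + 1/5·h[3] + 1/10·h[4] + 2/5·h[5]
  h[3] = 1 + 1/10·h[0] + 1/10·h[2] + 1/5·h[3] + 2/5·h[4] + 1/10·h[5]
  h[4] = 1 + 1/5·h[0] + 1/5·h[2] + 1/10·h[3] + 1/5·h[4] + 1/10·h[5]
  h[5] = 1 + 1/10·h[0] + 1/5·h[2] + 1/5·h[3] + 1/10·h[4] + 1/5·h[5]
Solving the 5×5 linear system over states ≠ 1 gives exactly h = [10110/1673, 0, 11040/1673, 11010/1673, 10020/1673, 10120/1673] (h[1] = 0 is the target).

h = [6.0430, 0.0000, 6.5989, 6.5810, 5.9892, 6.0490]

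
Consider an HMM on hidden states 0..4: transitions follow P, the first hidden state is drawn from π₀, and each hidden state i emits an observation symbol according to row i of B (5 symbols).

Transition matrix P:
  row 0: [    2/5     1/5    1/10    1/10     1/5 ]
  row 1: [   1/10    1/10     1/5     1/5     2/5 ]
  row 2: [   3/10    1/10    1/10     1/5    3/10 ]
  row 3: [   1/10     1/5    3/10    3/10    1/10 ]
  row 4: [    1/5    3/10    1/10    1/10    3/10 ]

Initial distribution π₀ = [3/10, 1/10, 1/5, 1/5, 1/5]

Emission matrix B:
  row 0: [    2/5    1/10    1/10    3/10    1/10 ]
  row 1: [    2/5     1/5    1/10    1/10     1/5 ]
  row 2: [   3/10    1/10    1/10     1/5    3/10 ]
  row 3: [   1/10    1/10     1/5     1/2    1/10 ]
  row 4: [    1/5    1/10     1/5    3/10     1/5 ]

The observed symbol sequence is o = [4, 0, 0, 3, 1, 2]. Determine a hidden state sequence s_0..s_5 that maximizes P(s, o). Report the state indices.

t=0: δ = [3.000e-02, 2.000e-02, 6.000e-02, 2.000e-02, 4.000e-02]  (obs o_0=4)
t=1: δ = [7.200e-03, 4.800e-03, 1.800e-03, 1.200e-03, 3.600e-03]  ψ = [2, 4, 2, 2, 2]  (obs o_1=0)
t=2: δ = [1.152e-03, 5.760e-04, 2.880e-04, 9.600e-05, 3.840e-04]  ψ = [0, 0, 1, 1, 1]  (obs o_2=0)
t=3: δ = [1.382e-04, 2.304e-05, 2.304e-05, 5.760e-05, 6.912e-05]  ψ = [0, 0, 0, 0, 0]  (obs o_3=3)
t=4: δ = [5.530e-06, 5.530e-06, 1.728e-06, 1.728e-06, 2.765e-06]  ψ = [0, 0, 3, 3, 0]  (obs o_4=1)
t=5: δ = [2.212e-07, 1.106e-07, 1.106e-07, 2.212e-07, 4.424e-07]  ψ = [0, 0, 1, 1, 1]  (obs o_5=2)
backtrack: best end state = 4; path = [2, 0, 0, 0, 1, 4]

path = [2, 0, 0, 0, 1, 4]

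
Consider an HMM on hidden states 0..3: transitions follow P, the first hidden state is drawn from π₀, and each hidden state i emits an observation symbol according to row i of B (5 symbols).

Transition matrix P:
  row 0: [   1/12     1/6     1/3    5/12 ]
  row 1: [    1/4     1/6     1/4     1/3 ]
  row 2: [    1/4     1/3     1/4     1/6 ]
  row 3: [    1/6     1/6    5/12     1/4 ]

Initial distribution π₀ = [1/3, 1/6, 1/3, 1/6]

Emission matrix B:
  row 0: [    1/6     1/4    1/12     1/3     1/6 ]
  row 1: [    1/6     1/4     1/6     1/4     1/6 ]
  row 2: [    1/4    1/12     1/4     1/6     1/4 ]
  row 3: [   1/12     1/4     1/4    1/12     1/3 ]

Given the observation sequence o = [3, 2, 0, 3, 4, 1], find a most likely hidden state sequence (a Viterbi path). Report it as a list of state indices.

t=0: δ = [1.111e-01, 4.167e-02, 5.556e-02, 1.389e-02]  (obs o_0=3)
t=1: δ = [1.157e-03, 3.086e-03, 9.259e-03, 1.157e-02]  ψ = [2, 0, 0, 0]  (obs o_1=2)
t=2: δ = [3.858e-04, 5.144e-04, 1.206e-03, 2.411e-04]  ψ = [2, 2, 3, 3]  (obs o_2=0)
t=3: δ = [1.005e-04, 1.005e-04, 5.023e-05, 1.674e-05]  ψ = [2, 2, 2, 2]  (obs o_3=3)
t=4: δ = [4.186e-06, 2.791e-06, 8.372e-06, 1.395e-05]  ψ = [1, 0, 0, 0]  (obs o_4=4)
t=5: δ = [5.814e-07, 6.977e-07, 4.845e-07, 8.721e-07]  ψ = [3, 2, 3, 3]  (obs o_5=1)
backtrack: best end state = 3; path = [0, 3, 2, 0, 3, 3]

path = [0, 3, 2, 0, 3, 3]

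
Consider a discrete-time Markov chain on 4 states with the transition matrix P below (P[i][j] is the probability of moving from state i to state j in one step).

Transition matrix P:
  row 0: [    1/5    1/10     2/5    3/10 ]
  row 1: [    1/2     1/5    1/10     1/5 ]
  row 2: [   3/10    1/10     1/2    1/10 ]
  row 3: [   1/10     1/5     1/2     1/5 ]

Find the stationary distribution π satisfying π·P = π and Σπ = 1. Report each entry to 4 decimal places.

Balance equations π_j = Σ_i π_i·P[i][j]:
  π_0 = 1/5·π_0 + 1/2·π_1 + 3/10·π_2 + 1/10·π_3
  π_1 = 1/10·π_0 + 1/5·π_1 + 1/10·π_2 + 1/5·π_3
  π_2 = 2/5·π_0 + 1/10·π_1 + 1/2·π_2 + 1/2·π_3
  normalize: π_0 + π_1 + π_2 + π_3 = 1
Solving the linear system gives exactly π = [5/19, 5/38, 8/19, 7/38].

π = [0.2632, 0.1316, 0.4211, 0.1842]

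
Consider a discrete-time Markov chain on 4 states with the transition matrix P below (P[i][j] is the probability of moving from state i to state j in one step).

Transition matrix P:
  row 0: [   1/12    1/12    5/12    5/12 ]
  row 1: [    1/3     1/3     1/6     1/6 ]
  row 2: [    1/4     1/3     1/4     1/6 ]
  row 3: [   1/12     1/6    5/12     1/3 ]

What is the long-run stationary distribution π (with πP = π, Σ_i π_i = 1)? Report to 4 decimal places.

Balance equations π_j = Σ_i π_i·P[i][j]:
  π_0 = 1/12·π_0 + 1/3·π_1 + 1/4·π_2 + 1/12·π_3
  π_1 = 1/12·π_0 + 1/3·π_1 + 1/3·π_2 + 1/6·π_3
  π_2 = 5/12·π_0 + 1/6·π_1 + 1/4·π_2 + 5/12·π_3
  normalize: π_0 + π_1 + π_2 + π_3 = 1
Solving the linear system gives exactly π = [29/149, 36/149, 91/298, 77/298].

π = [0.1946, 0.2416, 0.3054, 0.2584]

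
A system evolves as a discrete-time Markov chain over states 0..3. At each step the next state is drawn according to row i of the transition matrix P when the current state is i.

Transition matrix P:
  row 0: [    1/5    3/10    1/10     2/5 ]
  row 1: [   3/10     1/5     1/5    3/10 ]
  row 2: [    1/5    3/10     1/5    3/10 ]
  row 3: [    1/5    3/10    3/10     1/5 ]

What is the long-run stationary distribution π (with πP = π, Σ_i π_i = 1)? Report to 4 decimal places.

Balance equations π_j = Σ_i π_i·P[i][j]:
  π_0 = 1/5·π_0 + 3/10·π_1 + 1/5·π_2 + 1/5·π_3
  π_1 = 3/10·π_0 + 1/5·π_1 + 3/10·π_2 + 3/10·π_3
  π_2 = 1/10·π_0 + 1/5·π_1 + 1/5·π_2 + 3/10·π_3
  normalize: π_0 + π_1 + π_2 + π_3 = 1
Solving the linear system gives exactly π = [5/22, 3/11, 25/121, 71/242].

π = [0.2273, 0.2727, 0.2066, 0.2934]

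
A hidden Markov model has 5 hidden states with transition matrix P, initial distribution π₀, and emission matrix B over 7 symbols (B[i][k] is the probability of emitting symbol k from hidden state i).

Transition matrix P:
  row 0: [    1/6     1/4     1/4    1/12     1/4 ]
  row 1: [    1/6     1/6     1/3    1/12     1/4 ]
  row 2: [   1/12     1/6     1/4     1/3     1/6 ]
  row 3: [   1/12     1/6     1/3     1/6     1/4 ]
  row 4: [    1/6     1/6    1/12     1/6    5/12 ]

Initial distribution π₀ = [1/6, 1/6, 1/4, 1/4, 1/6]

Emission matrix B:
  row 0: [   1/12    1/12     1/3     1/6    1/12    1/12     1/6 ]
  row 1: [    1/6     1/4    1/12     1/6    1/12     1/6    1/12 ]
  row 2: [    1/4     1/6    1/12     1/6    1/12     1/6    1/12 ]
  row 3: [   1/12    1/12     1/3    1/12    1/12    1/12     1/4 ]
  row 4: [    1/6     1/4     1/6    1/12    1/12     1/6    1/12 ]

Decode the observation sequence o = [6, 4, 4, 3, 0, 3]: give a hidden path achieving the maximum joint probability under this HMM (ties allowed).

t=0: δ = [2.778e-02, 1.389e-02, 2.083e-02, 6.250e-02, 1.389e-02]  (obs o_0=6)
t=1: δ = [4.340e-04, 8.681e-04, 1.736e-03, 8.681e-04, 1.302e-03]  ψ = [3, 3, 3, 3, 3]  (obs o_1=4)
t=2: δ = [1.808e-05, 2.411e-05, 3.617e-05, 4.823e-05, 4.521e-05]  ψ = [4, 2, 2, 2, 4]  (obs o_2=4)
t=3: δ = [1.256e-06, 1.340e-06, 2.679e-06, 1.005e-06, 1.570e-06]  ψ = [4, 3, 3, 2, 4]  (obs o_3=3)
t=4: δ = [2.180e-08, 7.442e-08, 1.674e-07, 7.442e-08, 1.090e-07]  ψ = [4, 2, 2, 2, 4]  (obs o_4=0)
t=5: δ = [3.028e-09, 4.651e-09, 6.977e-09, 4.651e-09, 3.785e-09]  ψ = [4, 2, 2, 2, 4]  (obs o_5=3)
backtrack: best end state = 2; path = [3, 2, 3, 2, 2, 2]

path = [3, 2, 3, 2, 2, 2]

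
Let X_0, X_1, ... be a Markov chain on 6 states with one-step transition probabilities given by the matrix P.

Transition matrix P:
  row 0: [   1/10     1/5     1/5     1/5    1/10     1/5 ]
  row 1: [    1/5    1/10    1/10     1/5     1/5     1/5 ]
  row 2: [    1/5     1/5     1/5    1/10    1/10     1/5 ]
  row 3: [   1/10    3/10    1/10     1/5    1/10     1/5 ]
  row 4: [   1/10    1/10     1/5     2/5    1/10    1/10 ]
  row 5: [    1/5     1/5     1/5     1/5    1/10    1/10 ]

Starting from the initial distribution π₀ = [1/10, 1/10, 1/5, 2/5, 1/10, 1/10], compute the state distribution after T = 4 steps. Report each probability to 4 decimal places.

π = [0.1521, 0.1900, 0.1602, 0.2077, 0.1190, 0.1711]

t=0: π = [0.1000, 0.1000, 0.2000, 0.4000, 0.1000, 0.1000]
t=1: π = [0.1400, 0.2200, 0.1500, 0.2000, 0.1100, 0.1800]
t=2: π = [0.1550, 0.1870, 0.1580, 0.2070, 0.1220, 0.1710]
t=3: π = [0.1516, 0.1898, 0.1606, 0.2086, 0.1187, 0.1707]
t=4: π = [0.1521, 0.1900, 0.1602, 0.2077, 0.1190, 0.1711]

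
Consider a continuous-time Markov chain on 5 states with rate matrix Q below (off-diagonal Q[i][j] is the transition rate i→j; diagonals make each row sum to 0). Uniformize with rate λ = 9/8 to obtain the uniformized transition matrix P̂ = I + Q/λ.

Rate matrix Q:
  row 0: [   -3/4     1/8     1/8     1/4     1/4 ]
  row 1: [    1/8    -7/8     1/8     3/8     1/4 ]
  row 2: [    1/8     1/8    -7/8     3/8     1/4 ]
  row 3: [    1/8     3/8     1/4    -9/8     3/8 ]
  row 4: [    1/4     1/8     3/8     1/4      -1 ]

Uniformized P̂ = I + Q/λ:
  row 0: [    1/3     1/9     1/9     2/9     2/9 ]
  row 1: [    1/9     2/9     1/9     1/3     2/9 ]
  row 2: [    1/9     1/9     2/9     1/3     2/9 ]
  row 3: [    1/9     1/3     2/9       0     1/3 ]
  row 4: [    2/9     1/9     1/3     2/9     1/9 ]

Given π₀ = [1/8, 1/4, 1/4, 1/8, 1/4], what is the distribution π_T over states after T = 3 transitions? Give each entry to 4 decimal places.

t=0: π = [0.1250, 0.2500, 0.2500, 0.1250, 0.2500]
t=1: π = [0.1667, 0.1667, 0.2083, 0.2500, 0.2083]
t=2: π = [0.1713, 0.1852, 0.2083, 0.2083, 0.2269]
t=3: π = [0.1744, 0.1780, 0.2078, 0.2197, 0.2202]

π = [0.1744, 0.1780, 0.2078, 0.2197, 0.2202]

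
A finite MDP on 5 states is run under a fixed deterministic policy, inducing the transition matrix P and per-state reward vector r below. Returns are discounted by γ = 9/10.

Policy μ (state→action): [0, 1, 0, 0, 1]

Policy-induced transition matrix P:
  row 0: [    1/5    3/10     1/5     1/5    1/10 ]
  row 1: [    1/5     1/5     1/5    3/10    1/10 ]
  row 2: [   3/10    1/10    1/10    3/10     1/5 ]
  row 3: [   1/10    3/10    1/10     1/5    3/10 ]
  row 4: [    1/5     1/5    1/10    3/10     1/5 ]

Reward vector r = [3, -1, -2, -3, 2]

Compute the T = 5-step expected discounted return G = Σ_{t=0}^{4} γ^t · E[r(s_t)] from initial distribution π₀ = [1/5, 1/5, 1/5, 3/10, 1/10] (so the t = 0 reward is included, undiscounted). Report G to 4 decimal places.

G = -1.7430

t=0: π = [0.2000, 0.2000, 0.2000, 0.3000, 0.1000], E[r] = -0.7000, γ^t·E[r] = -0.700000, running G = -0.700000
t=1: π = [0.1900, 0.2300, 0.1400, 0.2500, 0.1900], E[r] = -0.3100, γ^t·E[r] = -0.279000, running G = -0.979000
t=2: π = [0.1890, 0.2300, 0.1420, 0.2560, 0.1830], E[r] = -0.3490, γ^t·E[r] = -0.282690, running G = -1.261690
t=3: π = [0.1886, 0.2303, 0.1419, 0.2555, 0.1837], E[r] = -0.3474, γ^t·E[r] = -0.253255, running G = -1.514945
t=4: π = [0.1886, 0.2302, 0.1419, 0.2556, 0.1837], E[r] = -0.3475, γ^t·E[r] = -0.228014, running G = -1.742959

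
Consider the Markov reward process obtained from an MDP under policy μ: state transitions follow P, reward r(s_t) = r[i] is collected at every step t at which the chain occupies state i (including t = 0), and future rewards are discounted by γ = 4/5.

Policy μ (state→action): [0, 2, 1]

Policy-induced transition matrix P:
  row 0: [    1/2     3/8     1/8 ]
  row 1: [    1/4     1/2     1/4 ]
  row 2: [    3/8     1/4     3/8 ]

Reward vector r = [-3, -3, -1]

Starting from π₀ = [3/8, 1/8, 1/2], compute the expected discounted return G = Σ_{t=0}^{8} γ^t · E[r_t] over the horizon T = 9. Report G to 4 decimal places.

G = -10.3879

t=0: π = [0.3750, 0.1250, 0.5000], E[r] = -2.0000, γ^t·E[r] = -2.000000, running G = -2.000000
t=1: π = [0.4063, 0.3281, 0.2656], E[r] = -2.4688, γ^t·E[r] = -1.975000, running G = -3.975000
t=2: π = [0.3848, 0.3828, 0.2324], E[r] = -2.5352, γ^t·E[r] = -1.622500, running G = -5.597500
t=3: π = [0.3752, 0.3938, 0.2310], E[r] = -2.5381, γ^t·E[r] = -1.299500, running G = -6.897000
t=4: π = [0.3727, 0.3954, 0.2320], E[r] = -2.5361, γ^t·E[r] = -1.038775, running G = -7.935775
t=5: π = [0.3722, 0.3954, 0.2324], E[r] = -2.5352, γ^t·E[r] = -0.830728, running G = -8.766503
t=6: π = [0.3721, 0.3954, 0.2325], E[r] = -2.5349, γ^t·E[r] = -0.664519, running G = -9.431022
t=7: π = [0.3721, 0.3954, 0.2326], E[r] = -2.5349, γ^t·E[r] = -0.531605, running G = -9.962627
t=8: π = [0.3721, 0.3954, 0.2326], E[r] = -2.5349, γ^t·E[r] = -0.425283, running G = -10.387909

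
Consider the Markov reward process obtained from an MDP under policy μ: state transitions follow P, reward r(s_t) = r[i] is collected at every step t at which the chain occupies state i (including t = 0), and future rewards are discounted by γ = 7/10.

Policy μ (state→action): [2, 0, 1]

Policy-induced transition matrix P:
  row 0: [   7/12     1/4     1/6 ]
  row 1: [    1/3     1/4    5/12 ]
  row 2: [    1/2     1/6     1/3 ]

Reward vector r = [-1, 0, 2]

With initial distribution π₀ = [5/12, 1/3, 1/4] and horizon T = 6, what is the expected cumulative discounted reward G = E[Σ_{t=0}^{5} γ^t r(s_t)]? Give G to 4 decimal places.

t=0: π = [0.4167, 0.3333, 0.2500], E[r] = 0.0833, γ^t·E[r] = 0.083333, running G = 0.083333
t=1: π = [0.4792, 0.2292, 0.2917], E[r] = 0.1042, γ^t·E[r] = 0.072917, running G = 0.156250
t=2: π = [0.5017, 0.2257, 0.2726], E[r] = 0.0434, γ^t·E[r] = 0.021267, running G = 0.177517
t=3: π = [0.5042, 0.2273, 0.2685], E[r] = 0.0328, γ^t·E[r] = 0.011265, running G = 0.188782
t=4: π = [0.5041, 0.2276, 0.2682], E[r] = 0.0323, γ^t·E[r] = 0.007767, running G = 0.196549
t=5: π = [0.5041, 0.2276, 0.2683], E[r] = 0.0325, γ^t·E[r] = 0.005460, running G = 0.202008

G = 0.2020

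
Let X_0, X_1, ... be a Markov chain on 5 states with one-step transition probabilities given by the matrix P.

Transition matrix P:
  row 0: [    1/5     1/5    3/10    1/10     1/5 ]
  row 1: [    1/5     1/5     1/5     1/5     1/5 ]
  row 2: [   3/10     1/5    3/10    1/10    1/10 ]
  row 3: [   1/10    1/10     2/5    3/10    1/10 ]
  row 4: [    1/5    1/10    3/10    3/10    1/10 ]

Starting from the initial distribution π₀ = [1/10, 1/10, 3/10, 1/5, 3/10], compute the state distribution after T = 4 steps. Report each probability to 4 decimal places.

π = [0.2121, 0.1682, 0.3012, 0.1804, 0.1381]

t=0: π = [0.1000, 0.1000, 0.3000, 0.2000, 0.3000]
t=1: π = [0.2100, 0.1500, 0.3100, 0.2100, 0.1200]
t=2: π = [0.2100, 0.1670, 0.3060, 0.1810, 0.1360]
t=3: π = [0.2125, 0.1683, 0.3014, 0.1801, 0.1377]
t=4: π = [0.2121, 0.1682, 0.3012, 0.1804, 0.1381]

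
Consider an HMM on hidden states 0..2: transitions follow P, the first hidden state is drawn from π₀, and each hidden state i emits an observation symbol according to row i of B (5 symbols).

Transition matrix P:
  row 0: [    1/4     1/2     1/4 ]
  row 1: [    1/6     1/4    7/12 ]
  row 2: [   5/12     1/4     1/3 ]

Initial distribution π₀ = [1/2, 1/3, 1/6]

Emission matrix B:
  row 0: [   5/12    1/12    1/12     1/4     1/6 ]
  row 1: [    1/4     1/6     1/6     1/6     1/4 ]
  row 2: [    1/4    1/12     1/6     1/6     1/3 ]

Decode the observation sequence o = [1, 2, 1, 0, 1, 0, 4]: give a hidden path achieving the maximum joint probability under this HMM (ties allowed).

t=0: δ = [4.167e-02, 5.556e-02, 1.389e-02]  (obs o_0=1)
t=1: δ = [8.681e-04, 3.472e-03, 5.401e-03]  ψ = [0, 0, 1]  (obs o_1=2)
t=2: δ = [1.875e-04, 2.251e-04, 1.688e-04]  ψ = [2, 2, 1]  (obs o_2=1)
t=3: δ = [2.930e-05, 2.344e-05, 3.282e-05]  ψ = [2, 0, 1]  (obs o_3=0)
t=4: δ = [1.140e-06, 2.442e-06, 1.140e-06]  ψ = [2, 0, 1]  (obs o_4=1)
t=5: δ = [1.978e-07, 1.526e-07, 3.561e-07]  ψ = [2, 1, 1]  (obs o_5=0)
t=6: δ = [2.473e-08, 2.473e-08, 3.957e-08]  ψ = [2, 0, 2]  (obs o_6=4)
backtrack: best end state = 2; path = [0, 1, 2, 0, 1, 2, 2]

path = [0, 1, 2, 0, 1, 2, 2]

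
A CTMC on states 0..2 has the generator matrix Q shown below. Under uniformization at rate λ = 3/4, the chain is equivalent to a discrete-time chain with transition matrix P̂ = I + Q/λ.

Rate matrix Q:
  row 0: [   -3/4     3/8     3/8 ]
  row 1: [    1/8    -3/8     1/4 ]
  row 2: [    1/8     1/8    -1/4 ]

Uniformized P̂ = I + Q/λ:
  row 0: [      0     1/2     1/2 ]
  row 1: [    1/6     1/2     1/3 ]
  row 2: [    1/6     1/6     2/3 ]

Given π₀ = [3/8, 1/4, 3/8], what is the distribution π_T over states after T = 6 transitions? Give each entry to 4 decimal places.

t=0: π = [0.3750, 0.2500, 0.3750]
t=1: π = [0.1042, 0.3750, 0.5208]
t=2: π = [0.1493, 0.3264, 0.5243]
t=3: π = [0.1418, 0.3252, 0.5330]
t=4: π = [0.1430, 0.3223, 0.5346]
t=5: π = [0.1428, 0.3218, 0.5354]
t=6: π = [0.1429, 0.3215, 0.5356]

π = [0.1429, 0.3215, 0.5356]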